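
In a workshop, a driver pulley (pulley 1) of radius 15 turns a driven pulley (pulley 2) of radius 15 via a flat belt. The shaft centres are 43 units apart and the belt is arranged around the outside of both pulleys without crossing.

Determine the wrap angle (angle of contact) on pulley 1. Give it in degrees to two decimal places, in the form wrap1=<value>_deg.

open belt: β = asin((r2−r1)/C) = asin(0/43) = 0.0000°
wrap1 = π − 2β = 180.0000°
wrap2 = π + 2β = 180.0000°

wrap1=180.00_deg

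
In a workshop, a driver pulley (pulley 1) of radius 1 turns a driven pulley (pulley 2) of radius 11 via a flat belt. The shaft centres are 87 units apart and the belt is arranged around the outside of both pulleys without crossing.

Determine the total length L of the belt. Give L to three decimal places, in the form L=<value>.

open belt: β = asin((r2−r1)/C) = asin(10/87) = 6.6003°
wrap1 = π − 2β = 166.7994°
wrap2 = π + 2β = 193.2006°
tangent length = C·cosβ = 86.4234
L = r1·wrap1 + r2·wrap2 + 2·C·cosβ = 1·2.9112 + 11·3.3720 + 2·86.4234 = 212.8498

L=212.850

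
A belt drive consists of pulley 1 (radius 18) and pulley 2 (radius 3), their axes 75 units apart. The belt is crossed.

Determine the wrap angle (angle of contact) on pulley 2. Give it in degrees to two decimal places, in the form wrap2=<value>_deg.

crossed belt: β = asin((r1+r2)/C) = asin(21/75) = 16.2602°
wrap1 = wrap2 = π + 2β = 212.5204°

wrap2=212.52_deg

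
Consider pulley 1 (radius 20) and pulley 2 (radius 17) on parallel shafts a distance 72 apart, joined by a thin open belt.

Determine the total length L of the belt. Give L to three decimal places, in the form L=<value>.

open belt: β = asin((r2−r1)/C) = asin(-3/72) = -2.3880°
wrap1 = π − 2β = 184.7760°
wrap2 = π + 2β = 175.2240°
tangent length = C·cosβ = 71.9375
L = r1·wrap1 + r2·wrap2 + 2·C·cosβ = 20·3.2250 + 17·3.0582 + 2·71.9375 = 260.3639

L=260.364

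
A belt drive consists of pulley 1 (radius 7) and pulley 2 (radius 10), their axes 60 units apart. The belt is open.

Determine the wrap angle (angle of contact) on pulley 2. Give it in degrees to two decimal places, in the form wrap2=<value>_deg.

open belt: β = asin((r2−r1)/C) = asin(3/60) = 2.8660°
wrap1 = π − 2β = 174.2680°
wrap2 = π + 2β = 185.7320°

wrap2=185.73_deg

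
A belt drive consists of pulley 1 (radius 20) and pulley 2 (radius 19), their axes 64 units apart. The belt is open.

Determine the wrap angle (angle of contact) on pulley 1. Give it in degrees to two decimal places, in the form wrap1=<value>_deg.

wrap1=181.79_deg

open belt: β = asin((r2−r1)/C) = asin(-1/64) = -0.8953°
wrap1 = π − 2β = 181.7906°
wrap2 = π + 2β = 178.2094°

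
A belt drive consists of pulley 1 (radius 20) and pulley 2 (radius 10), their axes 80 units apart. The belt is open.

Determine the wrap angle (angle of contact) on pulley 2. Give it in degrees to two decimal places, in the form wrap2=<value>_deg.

open belt: β = asin((r2−r1)/C) = asin(-10/80) = -7.1808°
wrap1 = π − 2β = 194.3615°
wrap2 = π + 2β = 165.6385°

wrap2=165.64_deg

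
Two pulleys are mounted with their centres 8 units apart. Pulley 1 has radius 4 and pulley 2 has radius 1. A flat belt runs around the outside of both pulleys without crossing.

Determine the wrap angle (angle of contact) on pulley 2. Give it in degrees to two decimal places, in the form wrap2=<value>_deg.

wrap2=135.95_deg

open belt: β = asin((r2−r1)/C) = asin(-3/8) = -22.0243°
wrap1 = π − 2β = 224.0486°
wrap2 = π + 2β = 135.9514°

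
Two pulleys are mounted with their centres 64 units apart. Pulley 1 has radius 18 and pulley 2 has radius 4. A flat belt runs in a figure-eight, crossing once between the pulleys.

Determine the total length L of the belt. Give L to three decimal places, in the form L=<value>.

crossed belt: β = asin((r1+r2)/C) = asin(22/64) = 20.1055°
wrap1 = wrap2 = π + 2β = 220.2110°
tangent length = C·cosβ = 60.0999
L = (r1+r2)·wrap + 2·C·cosβ = 22·3.8434 + 2·60.0999 = 204.7548

L=204.755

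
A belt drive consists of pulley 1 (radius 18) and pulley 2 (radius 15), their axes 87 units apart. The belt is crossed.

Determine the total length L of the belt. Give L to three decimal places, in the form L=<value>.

L=290.347

crossed belt: β = asin((r1+r2)/C) = asin(33/87) = 22.2910°
wrap1 = wrap2 = π + 2β = 224.5819°
tangent length = C·cosβ = 80.4984
L = (r1+r2)·wrap + 2·C·cosβ = 33·3.9197 + 2·80.4984 = 290.3468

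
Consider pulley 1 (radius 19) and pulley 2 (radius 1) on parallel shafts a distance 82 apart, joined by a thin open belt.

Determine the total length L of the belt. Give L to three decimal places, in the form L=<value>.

open belt: β = asin((r2−r1)/C) = asin(-18/82) = -12.6804°
wrap1 = π − 2β = 205.3608°
wrap2 = π + 2β = 154.6392°
tangent length = C·cosβ = 80.0000
L = r1·wrap1 + r2·wrap2 + 2·C·cosβ = 19·3.5842 + 1·2.6990 + 2·80.0000 = 230.7992

L=230.799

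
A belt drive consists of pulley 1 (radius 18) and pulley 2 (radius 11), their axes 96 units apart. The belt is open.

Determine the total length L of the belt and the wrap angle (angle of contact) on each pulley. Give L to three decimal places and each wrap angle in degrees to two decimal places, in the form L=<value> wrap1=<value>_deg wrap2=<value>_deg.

L=283.617 wrap1=188.36_deg wrap2=171.64_deg

open belt: β = asin((r2−r1)/C) = asin(-7/96) = -4.1815°
wrap1 = π − 2β = 188.3631°
wrap2 = π + 2β = 171.6369°
tangent length = C·cosβ = 95.7445
L = r1·wrap1 + r2·wrap2 + 2·C·cosβ = 18·3.2876 + 11·2.9956 + 2·95.7445 = 283.6168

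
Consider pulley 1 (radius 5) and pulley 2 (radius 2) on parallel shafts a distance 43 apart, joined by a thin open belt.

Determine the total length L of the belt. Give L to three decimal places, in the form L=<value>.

open belt: β = asin((r2−r1)/C) = asin(-3/43) = -4.0006°
wrap1 = π − 2β = 188.0013°
wrap2 = π + 2β = 171.9987°
tangent length = C·cosβ = 42.8952
L = r1·wrap1 + r2·wrap2 + 2·C·cosβ = 5·3.2812 + 2·3.0019 + 2·42.8952 = 108.2005

L=108.201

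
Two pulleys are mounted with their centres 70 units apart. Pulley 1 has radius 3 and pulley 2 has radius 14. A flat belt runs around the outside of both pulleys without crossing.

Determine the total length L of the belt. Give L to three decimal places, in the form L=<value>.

L=195.139

open belt: β = asin((r2−r1)/C) = asin(11/70) = 9.0411°
wrap1 = π − 2β = 161.9178°
wrap2 = π + 2β = 198.0822°
tangent length = C·cosβ = 69.1303
L = r1·wrap1 + r2·wrap2 + 2·C·cosβ = 3·2.8260 + 14·3.4572 + 2·69.1303 = 195.1392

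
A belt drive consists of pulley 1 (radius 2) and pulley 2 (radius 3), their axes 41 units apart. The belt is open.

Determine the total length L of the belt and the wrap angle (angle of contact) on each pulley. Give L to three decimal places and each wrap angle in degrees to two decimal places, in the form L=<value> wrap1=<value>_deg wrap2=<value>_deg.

open belt: β = asin((r2−r1)/C) = asin(1/41) = 1.3976°
wrap1 = π − 2β = 177.2048°
wrap2 = π + 2β = 182.7952°
tangent length = C·cosβ = 40.9878
L = r1·wrap1 + r2·wrap2 + 2·C·cosβ = 2·3.0928 + 3·3.1904 + 2·40.9878 = 97.7324

L=97.732 wrap1=177.20_deg wrap2=182.80_deg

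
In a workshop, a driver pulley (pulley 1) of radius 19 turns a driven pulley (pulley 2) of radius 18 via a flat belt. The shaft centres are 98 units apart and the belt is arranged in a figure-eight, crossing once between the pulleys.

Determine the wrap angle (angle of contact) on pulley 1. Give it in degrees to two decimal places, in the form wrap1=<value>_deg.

wrap1=224.36_deg

crossed belt: β = asin((r1+r2)/C) = asin(37/98) = 22.1821°
wrap1 = wrap2 = π + 2β = 224.3641°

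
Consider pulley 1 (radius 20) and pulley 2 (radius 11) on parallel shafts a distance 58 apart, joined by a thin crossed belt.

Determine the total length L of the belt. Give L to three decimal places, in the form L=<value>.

L=230.392

crossed belt: β = asin((r1+r2)/C) = asin(31/58) = 32.3088°
wrap1 = wrap2 = π + 2β = 244.6177°
tangent length = C·cosβ = 49.0204
L = (r1+r2)·wrap + 2·C·cosβ = 31·4.2694 + 2·49.0204 = 230.3917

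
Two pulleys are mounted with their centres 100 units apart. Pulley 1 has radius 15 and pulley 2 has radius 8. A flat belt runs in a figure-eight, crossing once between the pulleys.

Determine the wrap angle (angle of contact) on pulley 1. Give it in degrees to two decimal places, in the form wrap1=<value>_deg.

crossed belt: β = asin((r1+r2)/C) = asin(23/100) = 13.2971°
wrap1 = wrap2 = π + 2β = 206.5941°

wrap1=206.59_deg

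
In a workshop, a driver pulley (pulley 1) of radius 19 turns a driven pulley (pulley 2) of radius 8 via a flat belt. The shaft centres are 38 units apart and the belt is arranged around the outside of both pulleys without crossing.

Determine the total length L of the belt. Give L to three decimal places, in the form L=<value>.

L=164.030

open belt: β = asin((r2−r1)/C) = asin(-11/38) = -16.8264°
wrap1 = π − 2β = 213.6529°
wrap2 = π + 2β = 146.3471°
tangent length = C·cosβ = 36.3731
L = r1·wrap1 + r2·wrap2 + 2·C·cosβ = 19·3.7289 + 8·2.5542 + 2·36.3731 = 164.0300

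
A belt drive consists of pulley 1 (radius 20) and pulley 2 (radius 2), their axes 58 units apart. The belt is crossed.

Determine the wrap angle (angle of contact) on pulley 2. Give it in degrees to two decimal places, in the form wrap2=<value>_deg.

crossed belt: β = asin((r1+r2)/C) = asin(22/58) = 22.2910°
wrap1 = wrap2 = π + 2β = 224.5819°

wrap2=224.58_deg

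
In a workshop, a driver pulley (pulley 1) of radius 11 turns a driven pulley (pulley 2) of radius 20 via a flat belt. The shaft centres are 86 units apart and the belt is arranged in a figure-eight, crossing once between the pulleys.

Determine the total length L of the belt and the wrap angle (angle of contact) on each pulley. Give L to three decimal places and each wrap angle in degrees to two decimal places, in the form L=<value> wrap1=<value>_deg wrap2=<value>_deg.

crossed belt: β = asin((r1+r2)/C) = asin(31/86) = 21.1288°
wrap1 = wrap2 = π + 2β = 222.2575°
tangent length = C·cosβ = 80.2185
L = (r1+r2)·wrap + 2·C·cosβ = 31·3.8791 + 2·80.2185 = 280.6898

L=280.690 wrap1=222.26_deg wrap2=222.26_deg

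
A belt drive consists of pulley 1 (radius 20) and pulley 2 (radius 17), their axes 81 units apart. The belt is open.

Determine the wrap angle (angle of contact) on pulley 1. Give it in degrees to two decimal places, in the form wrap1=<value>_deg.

wrap1=184.25_deg

open belt: β = asin((r2−r1)/C) = asin(-3/81) = -2.1226°
wrap1 = π − 2β = 184.2451°
wrap2 = π + 2β = 175.7549°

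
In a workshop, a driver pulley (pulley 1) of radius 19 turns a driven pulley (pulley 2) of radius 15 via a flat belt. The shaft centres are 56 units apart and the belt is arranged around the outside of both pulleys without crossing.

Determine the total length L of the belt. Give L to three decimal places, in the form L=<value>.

open belt: β = asin((r2−r1)/C) = asin(-4/56) = -4.0960°
wrap1 = π − 2β = 188.1921°
wrap2 = π + 2β = 171.8079°
tangent length = C·cosβ = 55.8570
L = r1·wrap1 + r2·wrap2 + 2·C·cosβ = 19·3.2846 + 15·2.9986 + 2·55.8570 = 219.1000

L=219.100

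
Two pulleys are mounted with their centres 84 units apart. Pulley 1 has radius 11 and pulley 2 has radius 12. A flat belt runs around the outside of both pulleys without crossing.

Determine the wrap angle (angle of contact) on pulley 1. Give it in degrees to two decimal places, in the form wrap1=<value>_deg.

wrap1=178.64_deg

open belt: β = asin((r2−r1)/C) = asin(1/84) = 0.6821°
wrap1 = π − 2β = 178.6358°
wrap2 = π + 2β = 181.3642°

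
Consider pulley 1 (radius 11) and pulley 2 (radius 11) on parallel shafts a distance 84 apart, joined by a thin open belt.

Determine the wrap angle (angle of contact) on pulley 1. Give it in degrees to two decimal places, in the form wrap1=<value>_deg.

open belt: β = asin((r2−r1)/C) = asin(0/84) = 0.0000°
wrap1 = π − 2β = 180.0000°
wrap2 = π + 2β = 180.0000°

wrap1=180.00_deg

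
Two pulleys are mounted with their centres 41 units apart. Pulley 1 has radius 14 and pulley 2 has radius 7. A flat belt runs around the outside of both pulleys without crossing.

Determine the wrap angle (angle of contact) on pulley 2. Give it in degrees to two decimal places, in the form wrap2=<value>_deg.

open belt: β = asin((r2−r1)/C) = asin(-7/41) = -9.8304°
wrap1 = π − 2β = 199.6607°
wrap2 = π + 2β = 160.3393°

wrap2=160.34_deg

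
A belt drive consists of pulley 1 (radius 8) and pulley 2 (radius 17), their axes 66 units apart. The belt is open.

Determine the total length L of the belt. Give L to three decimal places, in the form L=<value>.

open belt: β = asin((r2−r1)/C) = asin(9/66) = 7.8375°
wrap1 = π − 2β = 164.3250°
wrap2 = π + 2β = 195.6750°
tangent length = C·cosβ = 65.3835
L = r1·wrap1 + r2·wrap2 + 2·C·cosβ = 8·2.8680 + 17·3.4152 + 2·65.3835 = 211.7690

L=211.769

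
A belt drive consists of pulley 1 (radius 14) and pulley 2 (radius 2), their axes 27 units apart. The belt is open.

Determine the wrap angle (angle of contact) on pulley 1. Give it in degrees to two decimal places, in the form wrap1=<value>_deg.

wrap1=232.78_deg

open belt: β = asin((r2−r1)/C) = asin(-12/27) = -26.3878°
wrap1 = π − 2β = 232.7756°
wrap2 = π + 2β = 127.2244°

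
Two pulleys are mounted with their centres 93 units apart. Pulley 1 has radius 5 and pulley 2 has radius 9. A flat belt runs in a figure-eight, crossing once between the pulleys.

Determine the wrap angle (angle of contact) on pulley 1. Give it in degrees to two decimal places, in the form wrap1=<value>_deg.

wrap1=197.32_deg

crossed belt: β = asin((r1+r2)/C) = asin(14/93) = 8.6581°
wrap1 = wrap2 = π + 2β = 197.3162°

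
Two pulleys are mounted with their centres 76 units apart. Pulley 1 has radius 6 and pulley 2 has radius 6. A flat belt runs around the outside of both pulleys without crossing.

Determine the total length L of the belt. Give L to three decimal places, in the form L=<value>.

L=189.699

open belt: β = asin((r2−r1)/C) = asin(0/76) = 0.0000°
wrap1 = π − 2β = 180.0000°
wrap2 = π + 2β = 180.0000°
tangent length = C·cosβ = 76.0000
L = r1·wrap1 + r2·wrap2 + 2·C·cosβ = 6·3.1416 + 6·3.1416 + 2·76.0000 = 189.6991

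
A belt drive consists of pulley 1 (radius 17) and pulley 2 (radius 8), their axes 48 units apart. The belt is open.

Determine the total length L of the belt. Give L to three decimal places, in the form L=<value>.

L=176.232

open belt: β = asin((r2−r1)/C) = asin(-9/48) = -10.8069°
wrap1 = π − 2β = 201.6138°
wrap2 = π + 2β = 158.3862°
tangent length = C·cosβ = 47.1487
L = r1·wrap1 + r2·wrap2 + 2·C·cosβ = 17·3.5188 + 8·2.7644 + 2·47.1487 = 176.2323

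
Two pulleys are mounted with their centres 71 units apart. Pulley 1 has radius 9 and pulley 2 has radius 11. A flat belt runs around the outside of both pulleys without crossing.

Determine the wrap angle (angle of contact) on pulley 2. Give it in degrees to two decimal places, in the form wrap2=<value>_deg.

open belt: β = asin((r2−r1)/C) = asin(2/71) = 1.6142°
wrap1 = π − 2β = 176.7716°
wrap2 = π + 2β = 183.2284°

wrap2=183.23_deg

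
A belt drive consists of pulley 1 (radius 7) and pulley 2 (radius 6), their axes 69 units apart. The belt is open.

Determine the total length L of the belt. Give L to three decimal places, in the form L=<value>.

L=178.855

open belt: β = asin((r2−r1)/C) = asin(-1/69) = -0.8304°
wrap1 = π − 2β = 181.6608°
wrap2 = π + 2β = 178.3392°
tangent length = C·cosβ = 68.9928
L = r1·wrap1 + r2·wrap2 + 2·C·cosβ = 7·3.1706 + 6·3.1126 + 2·68.9928 = 178.8552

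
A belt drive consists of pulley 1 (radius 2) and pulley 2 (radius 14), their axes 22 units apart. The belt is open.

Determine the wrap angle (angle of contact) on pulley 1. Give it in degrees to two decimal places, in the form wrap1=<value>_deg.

open belt: β = asin((r2−r1)/C) = asin(12/22) = 33.0557°
wrap1 = π − 2β = 113.8885°
wrap2 = π + 2β = 246.1115°

wrap1=113.89_deg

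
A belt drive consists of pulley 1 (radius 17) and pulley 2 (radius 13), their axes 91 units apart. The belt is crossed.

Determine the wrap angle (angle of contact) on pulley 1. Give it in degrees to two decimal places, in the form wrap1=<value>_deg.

wrap1=218.50_deg

crossed belt: β = asin((r1+r2)/C) = asin(30/91) = 19.2488°
wrap1 = wrap2 = π + 2β = 218.4975°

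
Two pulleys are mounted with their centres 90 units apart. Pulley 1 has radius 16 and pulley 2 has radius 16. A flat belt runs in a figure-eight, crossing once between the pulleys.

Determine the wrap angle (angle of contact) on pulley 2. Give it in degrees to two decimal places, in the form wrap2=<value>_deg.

wrap2=221.65_deg

crossed belt: β = asin((r1+r2)/C) = asin(32/90) = 20.8275°
wrap1 = wrap2 = π + 2β = 221.6550°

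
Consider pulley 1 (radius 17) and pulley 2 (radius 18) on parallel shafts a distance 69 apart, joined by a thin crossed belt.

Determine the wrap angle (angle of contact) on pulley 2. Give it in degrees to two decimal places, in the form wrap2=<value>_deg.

crossed belt: β = asin((r1+r2)/C) = asin(35/69) = 30.4806°
wrap1 = wrap2 = π + 2β = 240.9612°

wrap2=240.96_deg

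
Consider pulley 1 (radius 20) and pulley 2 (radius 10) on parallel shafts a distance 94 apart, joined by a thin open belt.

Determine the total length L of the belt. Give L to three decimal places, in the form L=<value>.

open belt: β = asin((r2−r1)/C) = asin(-10/94) = -6.1069°
wrap1 = π − 2β = 192.2137°
wrap2 = π + 2β = 167.7863°
tangent length = C·cosβ = 93.4666
L = r1·wrap1 + r2·wrap2 + 2·C·cosβ = 20·3.3548 + 10·2.9284 + 2·93.4666 = 283.3126

L=283.313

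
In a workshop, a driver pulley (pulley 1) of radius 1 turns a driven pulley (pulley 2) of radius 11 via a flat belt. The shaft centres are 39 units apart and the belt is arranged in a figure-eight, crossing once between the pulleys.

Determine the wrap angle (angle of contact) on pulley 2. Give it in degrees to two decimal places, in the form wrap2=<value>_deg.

wrap2=215.84_deg

crossed belt: β = asin((r1+r2)/C) = asin(12/39) = 17.9202°
wrap1 = wrap2 = π + 2β = 215.8404°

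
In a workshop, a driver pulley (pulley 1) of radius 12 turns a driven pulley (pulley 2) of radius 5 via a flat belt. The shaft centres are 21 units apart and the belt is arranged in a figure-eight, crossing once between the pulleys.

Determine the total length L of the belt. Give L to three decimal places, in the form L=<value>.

crossed belt: β = asin((r1+r2)/C) = asin(17/21) = 54.0494°
wrap1 = wrap2 = π + 2β = 288.0989°
tangent length = C·cosβ = 12.3288
L = (r1+r2)·wrap + 2·C·cosβ = 17·5.0283 + 2·12.3288 = 110.1383

L=110.138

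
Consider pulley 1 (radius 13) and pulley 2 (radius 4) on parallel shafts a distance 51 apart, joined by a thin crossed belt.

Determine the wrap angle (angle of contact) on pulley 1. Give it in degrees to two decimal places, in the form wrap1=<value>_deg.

wrap1=218.94_deg

crossed belt: β = asin((r1+r2)/C) = asin(17/51) = 19.4712°
wrap1 = wrap2 = π + 2β = 218.9424°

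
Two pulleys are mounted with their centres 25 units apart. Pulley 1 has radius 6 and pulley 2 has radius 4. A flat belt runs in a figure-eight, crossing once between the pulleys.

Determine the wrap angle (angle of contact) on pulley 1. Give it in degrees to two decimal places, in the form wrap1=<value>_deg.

crossed belt: β = asin((r1+r2)/C) = asin(10/25) = 23.5782°
wrap1 = wrap2 = π + 2β = 227.1564°

wrap1=227.16_deg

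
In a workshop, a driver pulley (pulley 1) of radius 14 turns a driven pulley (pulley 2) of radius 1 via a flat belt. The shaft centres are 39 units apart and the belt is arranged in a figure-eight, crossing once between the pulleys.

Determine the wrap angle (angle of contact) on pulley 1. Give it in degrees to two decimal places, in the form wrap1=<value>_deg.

wrap1=225.24_deg

crossed belt: β = asin((r1+r2)/C) = asin(15/39) = 22.6199°
wrap1 = wrap2 = π + 2β = 225.2397°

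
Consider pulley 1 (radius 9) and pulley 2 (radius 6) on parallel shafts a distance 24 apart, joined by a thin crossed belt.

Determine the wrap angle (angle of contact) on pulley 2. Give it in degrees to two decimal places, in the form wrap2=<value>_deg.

crossed belt: β = asin((r1+r2)/C) = asin(15/24) = 38.6822°
wrap1 = wrap2 = π + 2β = 257.3644°

wrap2=257.36_deg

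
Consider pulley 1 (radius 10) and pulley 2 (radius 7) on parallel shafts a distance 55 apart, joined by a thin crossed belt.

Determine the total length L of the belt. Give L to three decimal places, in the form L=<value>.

crossed belt: β = asin((r1+r2)/C) = asin(17/55) = 18.0045°
wrap1 = wrap2 = π + 2β = 216.0089°
tangent length = C·cosβ = 52.3068
L = (r1+r2)·wrap + 2·C·cosβ = 17·3.7701 + 2·52.3068 = 168.7047

L=168.705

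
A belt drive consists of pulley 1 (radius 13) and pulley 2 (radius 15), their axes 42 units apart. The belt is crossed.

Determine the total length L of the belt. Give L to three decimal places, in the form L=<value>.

L=191.439

crossed belt: β = asin((r1+r2)/C) = asin(28/42) = 41.8103°
wrap1 = wrap2 = π + 2β = 263.6206°
tangent length = C·cosβ = 31.3050
L = (r1+r2)·wrap + 2·C·cosβ = 28·4.6010 + 2·31.3050 = 191.4392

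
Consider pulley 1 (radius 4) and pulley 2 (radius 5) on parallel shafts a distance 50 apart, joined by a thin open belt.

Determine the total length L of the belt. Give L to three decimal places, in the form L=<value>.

L=128.294

open belt: β = asin((r2−r1)/C) = asin(1/50) = 1.1460°
wrap1 = π − 2β = 177.7080°
wrap2 = π + 2β = 182.2920°
tangent length = C·cosβ = 49.9900
L = r1·wrap1 + r2·wrap2 + 2·C·cosβ = 4·3.1016 + 5·3.1816 + 2·49.9900 = 128.2943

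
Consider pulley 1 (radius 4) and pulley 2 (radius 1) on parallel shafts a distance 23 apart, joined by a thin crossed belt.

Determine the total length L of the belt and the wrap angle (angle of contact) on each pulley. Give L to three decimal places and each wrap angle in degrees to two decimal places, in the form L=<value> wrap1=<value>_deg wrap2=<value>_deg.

L=62.799 wrap1=205.11_deg wrap2=205.11_deg

crossed belt: β = asin((r1+r2)/C) = asin(5/23) = 12.5559°
wrap1 = wrap2 = π + 2β = 205.1117°
tangent length = C·cosβ = 22.4499
L = (r1+r2)·wrap + 2·C·cosβ = 5·3.5799 + 2·22.4499 = 62.7993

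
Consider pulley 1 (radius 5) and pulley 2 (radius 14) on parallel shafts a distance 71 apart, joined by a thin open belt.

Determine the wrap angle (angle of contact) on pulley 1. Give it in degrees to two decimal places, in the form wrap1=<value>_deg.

wrap1=165.44_deg

open belt: β = asin((r2−r1)/C) = asin(9/71) = 7.2824°
wrap1 = π − 2β = 165.4351°
wrap2 = π + 2β = 194.5649°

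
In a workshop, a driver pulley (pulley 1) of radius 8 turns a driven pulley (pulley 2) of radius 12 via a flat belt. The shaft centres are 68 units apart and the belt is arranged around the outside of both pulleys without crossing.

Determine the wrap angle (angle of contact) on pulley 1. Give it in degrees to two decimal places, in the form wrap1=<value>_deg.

wrap1=173.26_deg

open belt: β = asin((r2−r1)/C) = asin(4/68) = 3.3723°
wrap1 = π − 2β = 173.2554°
wrap2 = π + 2β = 186.7446°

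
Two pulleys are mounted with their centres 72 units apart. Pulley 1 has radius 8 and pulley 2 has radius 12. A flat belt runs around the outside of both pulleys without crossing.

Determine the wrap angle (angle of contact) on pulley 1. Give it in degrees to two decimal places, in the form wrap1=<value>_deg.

open belt: β = asin((r2−r1)/C) = asin(4/72) = 3.1847°
wrap1 = π − 2β = 173.6305°
wrap2 = π + 2β = 186.3695°

wrap1=173.63_deg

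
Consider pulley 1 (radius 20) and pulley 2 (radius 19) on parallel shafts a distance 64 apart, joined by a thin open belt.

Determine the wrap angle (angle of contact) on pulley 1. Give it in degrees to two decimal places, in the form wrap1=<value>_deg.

open belt: β = asin((r2−r1)/C) = asin(-1/64) = -0.8953°
wrap1 = π − 2β = 181.7906°
wrap2 = π + 2β = 178.2094°

wrap1=181.79_deg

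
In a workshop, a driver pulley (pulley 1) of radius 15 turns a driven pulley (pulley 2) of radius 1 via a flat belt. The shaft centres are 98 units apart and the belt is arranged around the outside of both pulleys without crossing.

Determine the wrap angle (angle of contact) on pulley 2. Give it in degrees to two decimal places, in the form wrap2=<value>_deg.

open belt: β = asin((r2−r1)/C) = asin(-14/98) = -8.2132°
wrap1 = π − 2β = 196.4264°
wrap2 = π + 2β = 163.5736°

wrap2=163.57_deg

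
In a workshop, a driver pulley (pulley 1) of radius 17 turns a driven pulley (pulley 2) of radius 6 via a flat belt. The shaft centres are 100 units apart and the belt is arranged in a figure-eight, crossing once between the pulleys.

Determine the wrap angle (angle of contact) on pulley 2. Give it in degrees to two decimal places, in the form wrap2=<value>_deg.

crossed belt: β = asin((r1+r2)/C) = asin(23/100) = 13.2971°
wrap1 = wrap2 = π + 2β = 206.5941°

wrap2=206.59_deg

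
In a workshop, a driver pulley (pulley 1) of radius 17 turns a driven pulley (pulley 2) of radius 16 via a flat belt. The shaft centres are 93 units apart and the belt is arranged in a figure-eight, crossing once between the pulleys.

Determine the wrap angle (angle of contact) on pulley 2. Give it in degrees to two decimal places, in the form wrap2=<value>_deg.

wrap2=221.57_deg

crossed belt: β = asin((r1+r2)/C) = asin(33/93) = 20.7836°
wrap1 = wrap2 = π + 2β = 221.5671°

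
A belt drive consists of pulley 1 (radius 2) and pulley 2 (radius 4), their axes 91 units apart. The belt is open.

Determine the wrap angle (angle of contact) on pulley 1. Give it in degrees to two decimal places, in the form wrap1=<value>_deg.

wrap1=177.48_deg

open belt: β = asin((r2−r1)/C) = asin(2/91) = 1.2593°
wrap1 = π − 2β = 177.4813°
wrap2 = π + 2β = 182.5187°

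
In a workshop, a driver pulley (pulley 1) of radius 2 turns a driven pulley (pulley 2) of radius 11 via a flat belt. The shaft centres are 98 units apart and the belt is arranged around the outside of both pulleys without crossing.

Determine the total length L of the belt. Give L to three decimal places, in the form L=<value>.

L=237.668

open belt: β = asin((r2−r1)/C) = asin(9/98) = 5.2693°
wrap1 = π − 2β = 169.4614°
wrap2 = π + 2β = 190.5386°
tangent length = C·cosβ = 97.5859
L = r1·wrap1 + r2·wrap2 + 2·C·cosβ = 2·2.9577 + 11·3.3255 + 2·97.5859 = 237.6678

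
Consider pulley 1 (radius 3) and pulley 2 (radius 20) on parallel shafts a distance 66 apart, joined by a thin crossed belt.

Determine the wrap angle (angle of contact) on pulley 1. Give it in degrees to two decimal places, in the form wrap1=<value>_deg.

crossed belt: β = asin((r1+r2)/C) = asin(23/66) = 20.3947°
wrap1 = wrap2 = π + 2β = 220.7893°

wrap1=220.79_deg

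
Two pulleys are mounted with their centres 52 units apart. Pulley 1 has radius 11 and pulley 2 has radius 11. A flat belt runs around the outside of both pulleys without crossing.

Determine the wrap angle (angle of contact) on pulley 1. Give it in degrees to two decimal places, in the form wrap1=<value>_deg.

wrap1=180.00_deg

open belt: β = asin((r2−r1)/C) = asin(0/52) = 0.0000°
wrap1 = π − 2β = 180.0000°
wrap2 = π + 2β = 180.0000°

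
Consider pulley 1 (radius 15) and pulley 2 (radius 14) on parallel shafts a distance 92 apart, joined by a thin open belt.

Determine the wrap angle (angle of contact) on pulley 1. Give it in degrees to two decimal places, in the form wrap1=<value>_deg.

wrap1=181.25_deg

open belt: β = asin((r2−r1)/C) = asin(-1/92) = -0.6228°
wrap1 = π − 2β = 181.2456°
wrap2 = π + 2β = 178.7544°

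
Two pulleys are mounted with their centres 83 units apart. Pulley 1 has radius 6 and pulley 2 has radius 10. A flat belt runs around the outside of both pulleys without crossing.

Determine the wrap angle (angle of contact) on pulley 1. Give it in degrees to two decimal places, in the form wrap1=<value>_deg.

open belt: β = asin((r2−r1)/C) = asin(4/83) = 2.7623°
wrap1 = π − 2β = 174.4754°
wrap2 = π + 2β = 185.5246°

wrap1=174.48_deg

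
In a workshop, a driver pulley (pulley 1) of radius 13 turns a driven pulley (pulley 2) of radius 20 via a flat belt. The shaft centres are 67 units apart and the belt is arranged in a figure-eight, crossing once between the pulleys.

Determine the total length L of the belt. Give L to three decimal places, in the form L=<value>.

crossed belt: β = asin((r1+r2)/C) = asin(33/67) = 29.5075°
wrap1 = wrap2 = π + 2β = 239.0150°
tangent length = C·cosβ = 58.3095
L = (r1+r2)·wrap + 2·C·cosβ = 33·4.1716 + 2·58.3095 = 254.2818

L=254.282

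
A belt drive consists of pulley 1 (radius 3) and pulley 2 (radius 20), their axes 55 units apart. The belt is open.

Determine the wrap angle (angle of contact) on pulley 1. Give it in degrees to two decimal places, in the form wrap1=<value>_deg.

wrap1=143.99_deg

open belt: β = asin((r2−r1)/C) = asin(17/55) = 18.0045°
wrap1 = π − 2β = 143.9911°
wrap2 = π + 2β = 216.0089°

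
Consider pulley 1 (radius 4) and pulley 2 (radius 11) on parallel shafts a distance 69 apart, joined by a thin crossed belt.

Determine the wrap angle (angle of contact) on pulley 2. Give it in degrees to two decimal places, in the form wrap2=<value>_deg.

wrap2=205.11_deg

crossed belt: β = asin((r1+r2)/C) = asin(15/69) = 12.5559°
wrap1 = wrap2 = π + 2β = 205.1117°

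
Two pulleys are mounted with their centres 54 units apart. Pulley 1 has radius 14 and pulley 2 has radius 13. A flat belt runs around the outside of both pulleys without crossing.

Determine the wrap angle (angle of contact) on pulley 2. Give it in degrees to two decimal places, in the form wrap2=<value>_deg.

open belt: β = asin((r2−r1)/C) = asin(-1/54) = -1.0611°
wrap1 = π − 2β = 182.1222°
wrap2 = π + 2β = 177.8778°

wrap2=177.88_deg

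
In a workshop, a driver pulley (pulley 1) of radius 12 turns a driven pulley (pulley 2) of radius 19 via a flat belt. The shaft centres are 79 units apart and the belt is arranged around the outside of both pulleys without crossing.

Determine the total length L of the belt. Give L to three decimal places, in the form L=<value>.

L=256.010

open belt: β = asin((r2−r1)/C) = asin(7/79) = 5.0835°
wrap1 = π − 2β = 169.8330°
wrap2 = π + 2β = 190.1670°
tangent length = C·cosβ = 78.6893
L = r1·wrap1 + r2·wrap2 + 2·C·cosβ = 12·2.9641 + 19·3.3190 + 2·78.6893 = 256.0100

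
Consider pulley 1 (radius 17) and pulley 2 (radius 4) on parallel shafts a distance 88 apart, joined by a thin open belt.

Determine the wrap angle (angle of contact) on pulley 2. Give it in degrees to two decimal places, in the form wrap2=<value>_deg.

wrap2=163.01_deg

open belt: β = asin((r2−r1)/C) = asin(-13/88) = -8.4952°
wrap1 = π − 2β = 196.9905°
wrap2 = π + 2β = 163.0095°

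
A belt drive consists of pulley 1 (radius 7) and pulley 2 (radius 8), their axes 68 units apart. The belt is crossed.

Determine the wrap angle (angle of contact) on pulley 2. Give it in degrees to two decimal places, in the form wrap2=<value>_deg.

crossed belt: β = asin((r1+r2)/C) = asin(15/68) = 12.7436°
wrap1 = wrap2 = π + 2β = 205.4872°

wrap2=205.49_deg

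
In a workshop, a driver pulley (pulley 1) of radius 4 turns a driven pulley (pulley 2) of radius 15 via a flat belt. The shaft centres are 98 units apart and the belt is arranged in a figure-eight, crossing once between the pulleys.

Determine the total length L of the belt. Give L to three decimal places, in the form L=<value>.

L=259.386

crossed belt: β = asin((r1+r2)/C) = asin(19/98) = 11.1792°
wrap1 = wrap2 = π + 2β = 202.3583°
tangent length = C·cosβ = 96.1405
L = (r1+r2)·wrap + 2·C·cosβ = 19·3.5318 + 2·96.1405 = 259.3856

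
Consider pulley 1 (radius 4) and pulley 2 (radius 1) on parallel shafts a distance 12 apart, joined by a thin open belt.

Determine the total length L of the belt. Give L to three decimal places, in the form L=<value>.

open belt: β = asin((r2−r1)/C) = asin(-3/12) = -14.4775°
wrap1 = π − 2β = 208.9550°
wrap2 = π + 2β = 151.0450°
tangent length = C·cosβ = 11.6190
L = r1·wrap1 + r2·wrap2 + 2·C·cosβ = 4·3.6470 + 1·2.6362 + 2·11.6190 = 40.4619

L=40.462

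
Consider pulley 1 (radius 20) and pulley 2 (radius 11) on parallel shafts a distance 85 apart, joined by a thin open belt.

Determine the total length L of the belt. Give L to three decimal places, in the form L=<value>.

L=268.343

open belt: β = asin((r2−r1)/C) = asin(-9/85) = -6.0780°
wrap1 = π − 2β = 192.1560°
wrap2 = π + 2β = 167.8440°
tangent length = C·cosβ = 84.5222
L = r1·wrap1 + r2·wrap2 + 2·C·cosβ = 20·3.3538 + 11·2.9294 + 2·84.5222 = 268.3432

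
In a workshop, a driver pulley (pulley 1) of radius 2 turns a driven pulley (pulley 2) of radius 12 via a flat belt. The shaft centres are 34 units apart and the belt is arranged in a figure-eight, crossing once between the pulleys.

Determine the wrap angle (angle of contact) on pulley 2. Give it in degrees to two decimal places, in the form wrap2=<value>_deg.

crossed belt: β = asin((r1+r2)/C) = asin(14/34) = 24.3157°
wrap1 = wrap2 = π + 2β = 228.6315°

wrap2=228.63_deg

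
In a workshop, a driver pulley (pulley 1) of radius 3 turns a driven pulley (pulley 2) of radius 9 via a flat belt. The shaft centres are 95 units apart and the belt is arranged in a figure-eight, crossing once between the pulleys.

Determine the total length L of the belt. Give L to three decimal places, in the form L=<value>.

L=229.217

crossed belt: β = asin((r1+r2)/C) = asin(12/95) = 7.2567°
wrap1 = wrap2 = π + 2β = 194.5135°
tangent length = C·cosβ = 94.2391
L = (r1+r2)·wrap + 2·C·cosβ = 12·3.3949 + 2·94.2391 = 229.2169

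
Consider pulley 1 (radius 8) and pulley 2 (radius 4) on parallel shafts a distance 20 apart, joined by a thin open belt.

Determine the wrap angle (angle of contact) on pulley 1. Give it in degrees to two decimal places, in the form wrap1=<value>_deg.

wrap1=203.07_deg

open belt: β = asin((r2−r1)/C) = asin(-4/20) = -11.5370°
wrap1 = π − 2β = 203.0739°
wrap2 = π + 2β = 156.9261°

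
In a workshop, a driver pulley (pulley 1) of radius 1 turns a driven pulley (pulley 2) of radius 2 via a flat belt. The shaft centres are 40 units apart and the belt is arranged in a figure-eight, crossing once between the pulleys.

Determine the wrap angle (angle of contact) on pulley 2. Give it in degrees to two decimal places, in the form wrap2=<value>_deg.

wrap2=188.60_deg

crossed belt: β = asin((r1+r2)/C) = asin(3/40) = 4.3012°
wrap1 = wrap2 = π + 2β = 188.6024°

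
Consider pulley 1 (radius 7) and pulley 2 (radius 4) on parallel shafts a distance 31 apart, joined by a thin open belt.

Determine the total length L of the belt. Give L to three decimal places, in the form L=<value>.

open belt: β = asin((r2−r1)/C) = asin(-3/31) = -5.5534°
wrap1 = π − 2β = 191.1069°
wrap2 = π + 2β = 168.8931°
tangent length = C·cosβ = 30.8545
L = r1·wrap1 + r2·wrap2 + 2·C·cosβ = 7·3.3354 + 4·2.9477 + 2·30.8545 = 96.8481

L=96.848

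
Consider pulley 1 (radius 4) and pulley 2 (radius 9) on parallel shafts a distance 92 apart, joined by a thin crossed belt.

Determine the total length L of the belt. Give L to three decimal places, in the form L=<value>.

L=226.681

crossed belt: β = asin((r1+r2)/C) = asin(13/92) = 8.1233°
wrap1 = wrap2 = π + 2β = 196.2467°
tangent length = C·cosβ = 91.0769
L = (r1+r2)·wrap + 2·C·cosβ = 13·3.4252 + 2·91.0769 = 226.6807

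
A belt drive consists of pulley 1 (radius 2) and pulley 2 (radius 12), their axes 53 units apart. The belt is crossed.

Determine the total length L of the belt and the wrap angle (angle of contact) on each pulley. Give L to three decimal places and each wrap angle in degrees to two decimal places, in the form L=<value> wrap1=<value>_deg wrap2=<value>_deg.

L=153.702 wrap1=210.63_deg wrap2=210.63_deg

crossed belt: β = asin((r1+r2)/C) = asin(14/53) = 15.3165°
wrap1 = wrap2 = π + 2β = 210.6330°
tangent length = C·cosβ = 51.1175
L = (r1+r2)·wrap + 2·C·cosβ = 14·3.6762 + 2·51.1175 = 153.7024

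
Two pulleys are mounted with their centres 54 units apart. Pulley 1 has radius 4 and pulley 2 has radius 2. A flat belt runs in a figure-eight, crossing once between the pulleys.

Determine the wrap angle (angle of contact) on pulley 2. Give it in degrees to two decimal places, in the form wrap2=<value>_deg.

wrap2=192.76_deg

crossed belt: β = asin((r1+r2)/C) = asin(6/54) = 6.3794°
wrap1 = wrap2 = π + 2β = 192.7587°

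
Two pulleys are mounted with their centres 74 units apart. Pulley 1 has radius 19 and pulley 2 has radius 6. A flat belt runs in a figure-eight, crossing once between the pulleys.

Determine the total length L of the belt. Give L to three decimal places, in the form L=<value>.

L=235.069

crossed belt: β = asin((r1+r2)/C) = asin(25/74) = 19.7452°
wrap1 = wrap2 = π + 2β = 219.4904°
tangent length = C·cosβ = 69.6491
L = (r1+r2)·wrap + 2·C·cosβ = 25·3.8308 + 2·69.6491 = 235.0690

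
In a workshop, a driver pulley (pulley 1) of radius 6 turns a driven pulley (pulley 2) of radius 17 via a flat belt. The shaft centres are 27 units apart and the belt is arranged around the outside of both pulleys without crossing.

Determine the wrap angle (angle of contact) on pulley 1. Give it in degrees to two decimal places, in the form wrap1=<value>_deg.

wrap1=131.92_deg

open belt: β = asin((r2−r1)/C) = asin(11/27) = 24.0421°
wrap1 = π − 2β = 131.9158°
wrap2 = π + 2β = 228.0842°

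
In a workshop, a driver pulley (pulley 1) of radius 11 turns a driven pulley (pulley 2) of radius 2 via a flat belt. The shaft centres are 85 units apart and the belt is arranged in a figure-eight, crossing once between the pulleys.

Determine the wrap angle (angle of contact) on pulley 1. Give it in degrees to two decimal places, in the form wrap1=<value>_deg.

wrap1=197.59_deg

crossed belt: β = asin((r1+r2)/C) = asin(13/85) = 8.7974°
wrap1 = wrap2 = π + 2β = 197.5948°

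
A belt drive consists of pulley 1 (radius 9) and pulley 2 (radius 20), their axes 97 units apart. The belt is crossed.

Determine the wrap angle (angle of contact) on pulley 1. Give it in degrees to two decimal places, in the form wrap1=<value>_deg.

crossed belt: β = asin((r1+r2)/C) = asin(29/97) = 17.3957°
wrap1 = wrap2 = π + 2β = 214.7914°

wrap1=214.79_deg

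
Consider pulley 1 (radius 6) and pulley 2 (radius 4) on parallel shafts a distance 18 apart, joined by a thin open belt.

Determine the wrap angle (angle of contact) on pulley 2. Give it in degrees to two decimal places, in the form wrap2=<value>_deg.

wrap2=167.24_deg

open belt: β = asin((r2−r1)/C) = asin(-2/18) = -6.3794°
wrap1 = π − 2β = 192.7587°
wrap2 = π + 2β = 167.2413°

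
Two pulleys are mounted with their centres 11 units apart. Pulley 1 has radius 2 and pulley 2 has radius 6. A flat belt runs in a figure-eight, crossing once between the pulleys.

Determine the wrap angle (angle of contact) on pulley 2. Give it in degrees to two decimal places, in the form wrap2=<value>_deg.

wrap2=273.32_deg

crossed belt: β = asin((r1+r2)/C) = asin(8/11) = 46.6582°
wrap1 = wrap2 = π + 2β = 273.3165°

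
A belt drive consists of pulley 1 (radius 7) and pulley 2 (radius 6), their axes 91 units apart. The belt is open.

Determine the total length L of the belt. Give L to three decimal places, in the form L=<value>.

L=222.852

open belt: β = asin((r2−r1)/C) = asin(-1/91) = -0.6296°
wrap1 = π − 2β = 181.2593°
wrap2 = π + 2β = 178.7407°
tangent length = C·cosβ = 90.9945
L = r1·wrap1 + r2·wrap2 + 2·C·cosβ = 7·3.1636 + 6·3.1196 + 2·90.9945 = 222.8517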